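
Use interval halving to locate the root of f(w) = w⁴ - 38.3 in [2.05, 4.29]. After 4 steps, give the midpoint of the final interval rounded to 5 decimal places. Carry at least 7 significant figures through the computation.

2.54000

f(2.050000) = -20.638994, f(4.290000) = 300.410897 (opposite signs)
step 1: m = 3.170000, f(m) = 62.680391 > 0 → root in [2.050000, 3.170000]
step 2: m = 2.610000, f(m) = 8.104706 > 0 → root in [2.050000, 2.610000]
step 3: m = 2.330000, f(m) = -8.827045 < 0 → root in [2.330000, 2.610000]
step 4: m = 2.470000, f(m) = -1.079019 < 0 → root in [2.470000, 2.610000]
Midpoint of [2.470000, 2.610000] = 2.540000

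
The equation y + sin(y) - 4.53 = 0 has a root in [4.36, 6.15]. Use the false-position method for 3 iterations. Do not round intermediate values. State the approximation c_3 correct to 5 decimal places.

5.33513

False-position update: c = (a·f(b) − b·f(a))/(f(b) − f(a)); replace the endpoint whose sign matches f(c).
f(4.360000) = -1.108551, f(6.150000) = 1.487208
step 1: c = 5.124442, f(c) = -0.321859 < 0 → new bracket [5.124442, 6.150000]
step 2: c = 5.306903, f(c) = -0.051517 < 0 → new bracket [5.306903, 6.150000]
step 3: c = 5.335131, f(c) = -0.007152 < 0 → new bracket [5.335131, 6.150000]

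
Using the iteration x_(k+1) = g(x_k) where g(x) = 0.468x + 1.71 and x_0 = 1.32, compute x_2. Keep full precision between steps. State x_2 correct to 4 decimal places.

x_1 = g(1.320000) = 2.327760
x_2 = g(2.327760) = 2.799392

2.7994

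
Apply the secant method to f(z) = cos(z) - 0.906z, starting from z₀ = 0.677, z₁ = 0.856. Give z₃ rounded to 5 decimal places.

0.78260

f(z_0) = 0.166094, f(z_1) = -0.120072
z_2 = 0.856000 - (-0.120072)·(0.856000 - 0.677000)/(-0.120072 - (0.166094)) = 0.780893; f(z_2) = 0.002796
z_3 = 0.780893 - (0.002796)·(0.780893 - 0.856000)/(0.002796 - (-0.120072)) = 0.782602; f(z_3) = 0.000043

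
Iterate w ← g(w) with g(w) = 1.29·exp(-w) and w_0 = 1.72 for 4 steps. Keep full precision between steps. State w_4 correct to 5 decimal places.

w_1 = g(1.720000) = 0.230995
w_2 = g(0.230995) = 1.023929
w_3 = g(1.023929) = 0.463344
w_4 = g(0.463344) = 0.811638

0.81164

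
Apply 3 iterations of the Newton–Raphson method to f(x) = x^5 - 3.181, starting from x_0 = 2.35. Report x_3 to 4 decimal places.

f'(x) = 5x^4
x_0 = 2.350000: f = 68.489315, f' = 152.490031 → x_1 = 2.350000 - (68.489315)/(152.490031) = 1.900860
x_1 = 1.900860: f = 21.636104, f' = 65.278607 → x_2 = 1.900860 - (21.636104)/(65.278607) = 1.569418
x_2 = 1.569418: f = 6.340229, f' = 30.333632 → x_3 = 1.569418 - (6.340229)/(30.333632) = 1.360401

1.3604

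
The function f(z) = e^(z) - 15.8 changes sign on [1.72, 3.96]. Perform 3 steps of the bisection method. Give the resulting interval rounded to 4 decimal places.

[2.5600, 2.8400]

f(1.720000) = -10.215472, f(3.960000) = 36.657326 (opposite signs)
step 1: m = 2.840000, f(m) = 1.315766 > 0 → root in [1.720000, 2.840000]
step 2: m = 2.280000, f(m) = -6.023320 < 0 → root in [2.280000, 2.840000]
step 3: m = 2.560000, f(m) = -2.864183 < 0 → root in [2.560000, 2.840000]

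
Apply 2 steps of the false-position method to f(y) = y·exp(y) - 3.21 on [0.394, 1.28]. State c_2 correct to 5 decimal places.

1.06912

f(0.394000) = -2.625737, f(1.280000) = 1.393699
step 1: c = 0.972788, f(c) = -0.636673 < 0 → new bracket [0.972788, 1.280000]
step 2: c = 1.069122, f(c) = -0.095838 < 0 → new bracket [1.069122, 1.280000]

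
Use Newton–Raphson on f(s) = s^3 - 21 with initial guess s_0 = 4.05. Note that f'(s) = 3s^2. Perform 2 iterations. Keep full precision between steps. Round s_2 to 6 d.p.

2.800501

s_0 = 4.050000: f = 45.430125, f' = 49.207500 → s_1 = 4.050000 - (45.430125)/(49.207500) = 3.126764
s_1 = 3.126764: f = 9.569293, f' = 29.329963 → s_2 = 3.126764 - (9.569293)/(29.329963) = 2.800501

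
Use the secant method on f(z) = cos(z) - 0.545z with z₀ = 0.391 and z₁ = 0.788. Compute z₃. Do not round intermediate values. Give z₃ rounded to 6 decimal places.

0.994646

f(z_0) = 0.711433, f(z_1) = 0.275805
z_2 = 0.788000 - (0.275805)·(0.788000 - 0.391000)/(0.275805 - (0.711433)) = 1.039348; f(z_2) = -0.059662
z_3 = 1.039348 - (-0.059662)·(1.039348 - 0.788000)/(-0.059662 - (0.275805)) = 0.994646; f(z_3) = 0.002717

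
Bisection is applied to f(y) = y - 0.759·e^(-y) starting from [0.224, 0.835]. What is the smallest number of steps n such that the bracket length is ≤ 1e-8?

Initial width b − a = 0.835 − 0.224 = 0.611000.
After n steps the width is (b−a)/2^n; need (b−a)/2^n ≤ 1e-8.
So n ≥ log₂(0.611000/1e-8) = log₂(61100000.0000) ≈ 25.8647.
Hence n = 26.

26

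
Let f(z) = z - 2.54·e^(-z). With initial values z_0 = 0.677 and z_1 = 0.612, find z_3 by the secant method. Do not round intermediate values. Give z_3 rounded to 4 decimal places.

0.9640

f(z_0) = -0.613673, f(z_1) = -0.765354
z_2 = 0.612000 - (-0.765354)·(0.612000 - 0.677000)/(-0.765354 - (-0.613673)) = 0.939979; f(z_2) = -0.052236
z_3 = 0.939979 - (-0.052236)·(0.939979 - 0.612000)/(-0.052236 - (-0.765354)) = 0.964004; f(z_3) = -0.004658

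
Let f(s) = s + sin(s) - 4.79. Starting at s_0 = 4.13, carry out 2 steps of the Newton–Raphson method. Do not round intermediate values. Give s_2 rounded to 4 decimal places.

f'(s) = 1 + cos(s)
s_0 = 4.130000: f = -1.495151, f' = 0.449979 → s_1 = 4.130000 - (-1.495151)/(0.449979) = 7.452710
s_1 = 7.452710: f = 3.583276, f' = 1.390589 → s_2 = 7.452710 - (3.583276)/(1.390589) = 4.875906

4.8759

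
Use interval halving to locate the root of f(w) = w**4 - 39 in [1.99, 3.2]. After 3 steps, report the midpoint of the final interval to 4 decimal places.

f(1.990000) = -23.317608, f(3.200000) = 65.857600 (opposite signs)
step 1: m = 2.595000, f(m) = 6.347093 > 0 → root in [1.990000, 2.595000]
step 2: m = 2.292500, f(m) = -11.379129 < 0 → root in [2.292500, 2.595000]
step 3: m = 2.443750, f(m) = -3.336242 < 0 → root in [2.443750, 2.595000]
Midpoint of [2.443750, 2.595000] = 2.519375

2.5194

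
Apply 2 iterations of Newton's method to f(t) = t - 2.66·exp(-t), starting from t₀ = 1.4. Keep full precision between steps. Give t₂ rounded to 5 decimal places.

f'(t) = 1 + 2.66·exp(-t)
t_0 = 1.400000: f = 0.744052, f' = 1.655948 → t_1 = 1.400000 - (0.744052)/(1.655948) = 0.950679
t_1 = 0.950679: f = -0.077354, f' = 2.028033 → t_2 = 0.950679 - (-0.077354)/(2.028033) = 0.988821

0.98882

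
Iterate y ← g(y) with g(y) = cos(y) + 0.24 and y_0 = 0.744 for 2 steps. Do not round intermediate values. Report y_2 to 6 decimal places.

y_1 = g(0.744000) = 0.975766
y_2 = g(0.975766) = 0.800534

0.800534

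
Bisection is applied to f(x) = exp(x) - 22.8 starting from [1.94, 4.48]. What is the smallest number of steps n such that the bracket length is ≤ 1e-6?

Initial width b − a = 4.48 − 1.94 = 2.540000.
After n steps the width is (b−a)/2^n; need (b−a)/2^n ≤ 1e-6.
So n ≥ log₂(2.540000/1e-6) = log₂(2540000.0000) ≈ 21.2764.
Hence n = 22.

22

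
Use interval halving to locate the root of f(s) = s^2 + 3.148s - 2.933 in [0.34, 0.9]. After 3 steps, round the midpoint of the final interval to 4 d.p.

0.7250

f(0.340000) = -1.747080, f(0.900000) = 0.710200 (opposite signs)
step 1: m = 0.620000, f(m) = -0.596840 < 0 → root in [0.620000, 0.900000]
step 2: m = 0.760000, f(m) = 0.037080 > 0 → root in [0.620000, 0.760000]
step 3: m = 0.690000, f(m) = -0.284780 < 0 → root in [0.690000, 0.760000]
Midpoint of [0.690000, 0.760000] = 0.725000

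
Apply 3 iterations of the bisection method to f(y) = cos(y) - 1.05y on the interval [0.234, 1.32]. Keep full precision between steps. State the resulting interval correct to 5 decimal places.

f(0.234000) = 0.727047, f(1.320000) = -1.137825 (opposite signs)
step 1: m = 0.777000, f(m) = -0.102830 < 0 → root in [0.234000, 0.777000]
step 2: m = 0.505500, f(m) = 0.344157 > 0 → root in [0.505500, 0.777000]
step 3: m = 0.641250, f(m) = 0.128036 > 0 → root in [0.641250, 0.777000]

[0.64125, 0.77700]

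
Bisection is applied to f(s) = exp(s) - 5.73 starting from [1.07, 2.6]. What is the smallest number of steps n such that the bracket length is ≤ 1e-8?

Initial width b − a = 2.6 − 1.07 = 1.530000.
After n steps the width is (b−a)/2^n; need (b−a)/2^n ≤ 1e-8.
So n ≥ log₂(1.530000/1e-8) = log₂(153000000.0000) ≈ 27.1890.
Hence n = 28.

28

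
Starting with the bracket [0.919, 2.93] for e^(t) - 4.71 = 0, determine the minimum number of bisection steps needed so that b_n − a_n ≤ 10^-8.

28

Initial width b − a = 2.93 − 0.919 = 2.011000.
After n steps the width is (b−a)/2^n; need (b−a)/2^n ≤ 10^-8.
So n ≥ log₂(2.011000/10^-8) = log₂(201100000.0000) ≈ 27.5833.
Hence n = 28.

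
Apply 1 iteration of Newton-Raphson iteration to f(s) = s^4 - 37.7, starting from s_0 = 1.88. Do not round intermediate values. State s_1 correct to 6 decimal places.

2.828430

Newton update: s ← s − f(s)/f'(s).
f'(s) = 4s^3
s_0 = 1.880000: f = -25.208017, f' = 26.578688 → s_1 = 1.880000 - (-25.208017)/(26.578688) = 2.828430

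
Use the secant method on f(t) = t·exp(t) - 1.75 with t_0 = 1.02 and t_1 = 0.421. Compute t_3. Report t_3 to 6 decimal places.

f(t_0) = 1.078659, f(t_1) = -1.108613
t_2 = 0.421000 - (-1.108613)·(0.421000 - 1.020000)/(-1.108613 - (1.078659)) = 0.724602; f(t_2) = -0.254488
t_3 = 0.724602 - (-0.254488)·(0.724602 - 0.421000)/(-0.254488 - (-1.108613)) = 0.815060; f(t_3) = 0.091476

0.815060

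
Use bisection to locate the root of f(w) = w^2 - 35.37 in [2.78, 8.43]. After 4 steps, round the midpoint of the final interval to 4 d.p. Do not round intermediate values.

f(2.780000) = -27.641600, f(8.430000) = 35.694900 (opposite signs)
step 1: m = 5.605000, f(m) = -3.953975 < 0 → root in [5.605000, 8.430000]
step 2: m = 7.017500, f(m) = 13.875306 > 0 → root in [5.605000, 7.017500]
step 3: m = 6.311250, f(m) = 4.461877 > 0 → root in [5.605000, 6.311250]
step 4: m = 5.958125, f(m) = 0.129254 > 0 → root in [5.605000, 5.958125]
Midpoint of [5.605000, 5.958125] = 5.781562

5.7816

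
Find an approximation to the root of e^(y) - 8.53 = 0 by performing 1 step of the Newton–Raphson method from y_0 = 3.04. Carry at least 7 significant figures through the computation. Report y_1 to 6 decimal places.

2.448032

f'(y) = e^(y)
y_0 = 3.040000: f = 12.375243, f' = 20.905243 → y_1 = 3.040000 - (12.375243)/(20.905243) = 2.448032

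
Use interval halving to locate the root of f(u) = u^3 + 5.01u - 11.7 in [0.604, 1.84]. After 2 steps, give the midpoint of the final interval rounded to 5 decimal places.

f(0.604000) = -8.453611, f(1.840000) = 3.747904 (opposite signs)
step 1: m = 1.222000, f(m) = -3.752987 < 0 → root in [1.222000, 1.840000]
step 2: m = 1.531000, f(m) = -0.441086 < 0 → root in [1.531000, 1.840000]
Midpoint of [1.531000, 1.840000] = 1.685500

1.68550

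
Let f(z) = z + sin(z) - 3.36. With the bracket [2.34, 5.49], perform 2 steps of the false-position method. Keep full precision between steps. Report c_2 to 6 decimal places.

3.242892

f(2.340000) = -0.301535, f(5.490000) = 1.417408
step 1: c = 2.892570, f(c) = -0.220973 < 0 → new bracket [2.892570, 5.490000]
step 2: c = 3.242892, f(c) = -0.218234 < 0 → new bracket [3.242892, 5.490000]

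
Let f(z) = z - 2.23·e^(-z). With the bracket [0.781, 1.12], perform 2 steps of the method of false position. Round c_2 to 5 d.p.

f(0.781000) = -0.240224, f(1.120000) = 0.392396
step 1: c = 0.909728, f(c) = 0.011855 > 0 → new bracket [0.781000, 0.909728]
step 2: c = 0.903674, f(c) = 0.000349 > 0 → new bracket [0.781000, 0.903674]

0.90367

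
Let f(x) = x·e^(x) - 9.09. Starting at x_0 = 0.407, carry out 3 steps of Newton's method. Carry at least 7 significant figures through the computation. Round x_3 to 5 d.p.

2.89177

f'(x) = (x + 1)·e^(x)
x_0 = 0.407000: f = -8.478562, f' = 2.113742 → x_1 = 0.407000 - (-8.478562)/(2.113742) = 4.418163
x_1 = 4.418163: f = 357.368921, f' = 449.402661 → x_2 = 4.418163 - (357.368921)/(449.402661) = 3.622954
x_2 = 3.622954: f = 126.582442, f' = 173.120460 → x_3 = 3.622954 - (126.582442)/(173.120460) = 2.891773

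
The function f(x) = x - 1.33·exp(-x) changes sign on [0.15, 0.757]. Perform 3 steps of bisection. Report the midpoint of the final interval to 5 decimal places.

0.64319

f(0.150000) = -0.994742, f(0.757000) = 0.133135 (opposite signs)
step 1: m = 0.453500, f(m) = -0.391582 < 0 → root in [0.453500, 0.757000]
step 2: m = 0.605250, f(m) = -0.120847 < 0 → root in [0.605250, 0.757000]
step 3: m = 0.681125, f(m) = 0.008082 > 0 → root in [0.605250, 0.681125]
Midpoint of [0.605250, 0.681125] = 0.643188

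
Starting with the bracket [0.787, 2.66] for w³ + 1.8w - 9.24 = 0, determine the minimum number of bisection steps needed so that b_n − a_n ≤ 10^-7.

25

Initial width b − a = 2.66 − 0.787 = 1.873000.
After n steps the width is (b−a)/2^n; need (b−a)/2^n ≤ 10^-7.
So n ≥ log₂(1.873000/10^-7) = log₂(18730000.0000) ≈ 24.1588.
Hence n = 25.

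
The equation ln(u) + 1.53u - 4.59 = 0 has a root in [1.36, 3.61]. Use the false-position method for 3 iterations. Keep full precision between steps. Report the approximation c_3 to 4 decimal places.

f(1.360000) = -2.201715, f(3.610000) = 2.217008
step 1: c = 2.481107, f(c) = 0.114798 > 0 → new bracket [1.360000, 2.481107]
step 2: c = 2.425549, f(c) = 0.007147 > 0 → new bracket [1.360000, 2.425549]
step 3: c = 2.422101, f(c) = 0.000450 > 0 → new bracket [1.360000, 2.422101]

2.4221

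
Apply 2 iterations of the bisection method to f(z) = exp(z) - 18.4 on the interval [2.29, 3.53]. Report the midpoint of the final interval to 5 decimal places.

f(2.290000) = -8.525062, f(3.530000) = 15.723968 (opposite signs)
step 1: m = 2.910000, f(m) = -0.043201 < 0 → root in [2.910000, 3.530000]
step 2: m = 3.220000, f(m) = 6.628120 > 0 → root in [2.910000, 3.220000]
Midpoint of [2.910000, 3.220000] = 3.065000

3.06500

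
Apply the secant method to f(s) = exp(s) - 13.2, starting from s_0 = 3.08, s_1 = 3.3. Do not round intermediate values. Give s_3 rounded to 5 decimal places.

2.62629

Secant update: s_(k+1) = s_k − f(s_k)·(s_k − s_(k-1))/(f(s_k) − f(s_(k-1))).
f(s_0) = 8.558402, f(s_1) = 13.912639
s_2 = 3.300000 - (13.912639)·(3.300000 - 3.080000)/(13.912639 - (8.558402)) = 2.728344; f(s_2) = 2.107519
s_3 = 2.728344 - (2.107519)·(2.728344 - 3.300000)/(2.107519 - (13.912639)) = 2.626289; f(s_3) = 0.622377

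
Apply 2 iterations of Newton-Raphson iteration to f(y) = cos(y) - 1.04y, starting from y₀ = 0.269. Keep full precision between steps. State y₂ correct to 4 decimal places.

f'(y) = -sin(y) - 1.04
y_0 = 0.269000: f = 0.684277, f' = -1.305768 → y_1 = 0.269000 - (0.684277)/(-1.305768) = 0.793042
y_1 = 0.793042: f = -0.123083, f' = -1.752491 → y_2 = 0.793042 - (-0.123083)/(-1.752491) = 0.722809

0.7228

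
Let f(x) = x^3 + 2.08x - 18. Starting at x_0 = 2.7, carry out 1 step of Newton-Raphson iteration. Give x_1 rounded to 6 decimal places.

2.395240

f'(x) = 3x^2 + 2.08
x_0 = 2.700000: f = 7.299000, f' = 23.950000 → x_1 = 2.700000 - (7.299000)/(23.950000) = 2.395240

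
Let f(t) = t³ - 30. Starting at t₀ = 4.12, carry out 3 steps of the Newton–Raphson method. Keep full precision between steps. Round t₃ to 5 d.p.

3.10731

f'(t) = 3t²
t_0 = 4.120000: f = 39.934528, f' = 50.923200 → t_1 = 4.120000 - (39.934528)/(50.923200) = 3.335789
t_1 = 3.335789: f = 7.118957, f' = 33.382467 → t_2 = 3.335789 - (7.118957)/(33.382467) = 3.122535
t_2 = 3.122535: f = 0.445411, f' = 29.250670 → t_3 = 3.122535 - (0.445411)/(29.250670) = 3.107307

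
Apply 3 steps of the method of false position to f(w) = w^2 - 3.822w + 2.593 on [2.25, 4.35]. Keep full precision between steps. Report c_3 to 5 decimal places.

2.87257

f(2.250000) = -0.944000, f(4.350000) = 4.889800
step 1: c = 2.589813, f(c) = -0.598134 < 0 → new bracket [2.589813, 4.350000]
step 2: c = 2.781657, f(c) = -0.300877 < 0 → new bracket [2.781657, 4.350000]
step 3: c = 2.872566, f(c) = -0.134312 < 0 → new bracket [2.872566, 4.350000]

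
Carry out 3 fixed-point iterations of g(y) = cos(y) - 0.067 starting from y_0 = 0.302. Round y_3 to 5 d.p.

y_1 = g(0.302000) = 0.887744
y_2 = g(0.887744) = 0.564164
y_3 = g(0.564164) = 0.778036

0.77804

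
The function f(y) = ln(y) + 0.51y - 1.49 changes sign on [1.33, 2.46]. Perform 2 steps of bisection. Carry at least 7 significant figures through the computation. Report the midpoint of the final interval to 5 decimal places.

1.75375

f(1.330000) = -0.526521, f(2.460000) = 0.664761 (opposite signs)
step 1: m = 1.895000, f(m) = 0.115669 > 0 → root in [1.330000, 1.895000]
step 2: m = 1.612500, f(m) = -0.189839 < 0 → root in [1.612500, 1.895000]
Midpoint of [1.612500, 1.895000] = 1.753750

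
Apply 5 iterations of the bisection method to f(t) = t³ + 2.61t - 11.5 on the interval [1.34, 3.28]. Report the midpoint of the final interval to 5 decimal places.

f(1.340000) = -5.596496, f(3.280000) = 32.348352 (opposite signs)
step 1: m = 2.310000, f(m) = 6.855491 > 0 → root in [1.340000, 2.310000]
step 2: m = 1.825000, f(m) = -0.658359 < 0 → root in [1.825000, 2.310000]
step 3: m = 2.067500, f(m) = 2.733820 > 0 → root in [1.825000, 2.067500]
step 4: m = 1.946250, f(m) = 0.951892 > 0 → root in [1.825000, 1.946250]
step 5: m = 1.885625, f(m) = 0.125975 > 0 → root in [1.825000, 1.885625]
Midpoint of [1.825000, 1.885625] = 1.855313

1.85531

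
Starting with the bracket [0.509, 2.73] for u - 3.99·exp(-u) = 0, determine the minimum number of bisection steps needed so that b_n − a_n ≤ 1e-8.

28

Initial width b − a = 2.73 − 0.509 = 2.221000.
After n steps the width is (b−a)/2^n; need (b−a)/2^n ≤ 1e-8.
So n ≥ log₂(2.221000/1e-8) = log₂(222100000.0000) ≈ 27.7266.
Hence n = 28.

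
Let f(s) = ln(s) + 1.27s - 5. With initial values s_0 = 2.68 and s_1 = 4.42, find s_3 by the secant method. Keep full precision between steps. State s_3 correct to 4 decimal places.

3.0566

Secant update: s_(k+1) = s_k − f(s_k)·(s_k − s_(k-1))/(f(s_k) − f(s_(k-1))).
f(s_0) = -0.610583, f(s_1) = 2.099540
s_2 = 4.420000 - (2.099540)·(4.420000 - 2.680000)/(2.099540 - (-0.610583)) = 3.072017; f(s_2) = 0.023796
s_3 = 3.072017 - (0.023796)·(3.072017 - 4.420000)/(0.023796 - (2.099540)) = 3.056564; f(s_3) = -0.000872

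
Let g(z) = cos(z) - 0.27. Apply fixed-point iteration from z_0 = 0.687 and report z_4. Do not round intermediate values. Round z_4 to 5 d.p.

z_1 = g(0.687000) = 0.503152
z_2 = g(0.503152) = 0.606067
z_3 = g(0.606067) = 0.551895
z_4 = g(0.551895) = 0.581533

0.58153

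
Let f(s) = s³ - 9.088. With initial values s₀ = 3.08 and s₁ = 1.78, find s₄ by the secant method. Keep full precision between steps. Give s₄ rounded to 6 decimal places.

2.085699

f(s_0) = 20.130112, f(s_1) = -3.448248
s_2 = 1.780000 - (-3.448248)·(1.780000 - 3.080000)/(-3.448248 - (20.130112)) = 1.970120; f(s_2) = -1.441228
s_3 = 1.970120 - (-1.441228)·(1.970120 - 1.780000)/(-1.441228 - (-3.448248)) = 2.106644; f(s_3) = 0.261181
s_4 = 2.106644 - (0.261181)·(2.106644 - 1.970120)/(0.261181 - (-1.441228)) = 2.085699; f(s_4) = -0.014918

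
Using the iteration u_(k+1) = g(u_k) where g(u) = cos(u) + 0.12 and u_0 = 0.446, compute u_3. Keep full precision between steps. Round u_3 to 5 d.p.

0.92119

u_1 = g(0.446000) = 1.022180
u_2 = g(1.022180) = 0.641507
u_3 = g(0.641507) = 0.921195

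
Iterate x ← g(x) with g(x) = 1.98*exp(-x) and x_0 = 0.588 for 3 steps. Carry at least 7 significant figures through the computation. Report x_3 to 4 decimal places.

1.0241

x_1 = g(0.588000) = 1.099765
x_2 = g(1.099765) = 0.659239
x_3 = g(0.659239) = 1.024144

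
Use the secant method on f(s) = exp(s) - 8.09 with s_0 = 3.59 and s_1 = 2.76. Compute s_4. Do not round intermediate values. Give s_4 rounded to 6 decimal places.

2.107302

Secant update: s_(k+1) = s_k − f(s_k)·(s_k − s_(k-1))/(f(s_k) − f(s_(k-1))).
f(s_0) = 28.144076, f(s_1) = 7.709843
s_2 = 2.760000 - (7.709843)·(2.760000 - 3.590000)/(7.709843 - (28.144076)) = 2.446841; f(s_2) = 3.461794
s_3 = 2.446841 - (3.461794)·(2.446841 - 2.760000)/(3.461794 - (7.709843)) = 2.191643; f(s_3) = 0.859905
s_4 = 2.191643 - (0.859905)·(2.191643 - 2.446841)/(0.859905 - (3.461794)) = 2.107302; f(s_4) = 0.136017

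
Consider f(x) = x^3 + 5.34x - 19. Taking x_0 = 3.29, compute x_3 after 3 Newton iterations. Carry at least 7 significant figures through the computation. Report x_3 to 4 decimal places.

2.0189

f'(x) = 3x^2 + 5.34
x_0 = 3.290000: f = 34.179889, f' = 37.812300 → x_1 = 3.290000 - (34.179889)/(37.812300) = 2.386064
x_1 = 2.386064: f = 7.326169, f' = 22.419908 → x_2 = 2.386064 - (7.326169)/(22.419908) = 2.059294
x_2 = 2.059294: f = 0.729453, f' = 18.062070 → x_3 = 2.059294 - (0.729453)/(18.062070) = 2.018908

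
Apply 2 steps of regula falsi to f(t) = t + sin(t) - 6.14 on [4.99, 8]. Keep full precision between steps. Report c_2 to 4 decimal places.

6.2027

f(4.990000) = -2.111713, f(8.000000) = 2.849358
step 1: c = 6.271227, f(c) = 0.119268 > 0 → new bracket [4.990000, 6.271227]
step 2: c = 6.202732, f(c) = -0.017634 < 0 → new bracket [6.202732, 6.271227]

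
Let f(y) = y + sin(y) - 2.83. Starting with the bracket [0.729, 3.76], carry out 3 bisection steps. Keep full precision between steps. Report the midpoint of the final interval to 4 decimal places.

2.0551

f(0.729000) = -1.434876, f(3.760000) = 0.350262 (opposite signs)
step 1: m = 2.244500, f(m) = 0.196016 > 0 → root in [0.729000, 2.244500]
step 2: m = 1.486750, f(m) = -0.346780 < 0 → root in [1.486750, 2.244500]
step 3: m = 1.865625, f(m) = -0.007523 < 0 → root in [1.865625, 2.244500]
Midpoint of [1.865625, 2.244500] = 2.055063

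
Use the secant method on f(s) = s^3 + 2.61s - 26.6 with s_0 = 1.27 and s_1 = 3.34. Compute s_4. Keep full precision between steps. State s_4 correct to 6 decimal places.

2.703124

f(s_0) = -21.236917, f(s_1) = 19.377104
s_2 = 3.340000 - (19.377104)·(3.340000 - 1.270000)/(19.377104 - (-21.236917)) = 2.352395; f(s_2) = -7.442652
s_3 = 2.352395 - (-7.442652)·(2.352395 - 3.340000)/(-7.442652 - (19.377104)) = 2.626462; f(s_3) = -1.626811
s_4 = 2.626462 - (-1.626811)·(2.626462 - 2.352395)/(-1.626811 - (-7.442652)) = 2.703124; f(s_4) = 0.206550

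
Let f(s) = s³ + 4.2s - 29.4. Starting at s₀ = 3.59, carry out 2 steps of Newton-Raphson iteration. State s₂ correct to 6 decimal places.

2.649176

f'(s) = 3s² + 4.2
s_0 = 3.590000: f = 31.946279, f' = 42.864300 → s_1 = 3.590000 - (31.946279)/(42.864300) = 2.844711
s_1 = 2.844711: f = 5.568279, f' = 28.477147 → s_2 = 2.844711 - (5.568279)/(28.477147) = 2.649176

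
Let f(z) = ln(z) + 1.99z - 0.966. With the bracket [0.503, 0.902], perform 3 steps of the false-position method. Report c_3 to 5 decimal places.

0.67960

f(0.503000) = -0.652195, f(0.902000) = 0.725839
step 1: c = 0.691838, f(c) = 0.042356 > 0 → new bracket [0.503000, 0.691838]
step 2: c = 0.680323, f(c) = 0.002654 > 0 → new bracket [0.503000, 0.680323]
step 3: c = 0.679604, f(c) = 0.000167 > 0 → new bracket [0.503000, 0.679604]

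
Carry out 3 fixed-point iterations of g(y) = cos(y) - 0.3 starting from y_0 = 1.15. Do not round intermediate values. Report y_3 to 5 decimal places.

y_1 = g(1.150000) = 0.108487
y_2 = g(0.108487) = 0.694121
y_3 = g(0.694121) = 0.468616

0.46862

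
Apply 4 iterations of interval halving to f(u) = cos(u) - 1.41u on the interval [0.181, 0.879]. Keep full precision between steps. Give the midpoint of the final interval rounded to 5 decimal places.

0.59544

f(0.181000) = 0.728454, f(0.879000) = -0.601468 (opposite signs)
step 1: m = 0.530000, f(m) = 0.115507 > 0 → root in [0.530000, 0.879000]
step 2: m = 0.704500, f(m) = -0.231410 < 0 → root in [0.530000, 0.704500]
step 3: m = 0.617250, f(m) = -0.054849 < 0 → root in [0.530000, 0.617250]
step 4: m = 0.573625, f(m) = 0.031128 > 0 → root in [0.573625, 0.617250]
Midpoint of [0.573625, 0.617250] = 0.595438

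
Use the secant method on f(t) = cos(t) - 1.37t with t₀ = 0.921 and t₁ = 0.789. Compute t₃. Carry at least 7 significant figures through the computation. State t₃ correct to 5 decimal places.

0.60209

Secant update: t_(k+1) = t_k − f(t_k)·(t_k − t_(k-1))/(f(t_k) − f(t_(k-1))).
f(t_0) = -0.656746, f(t_1) = -0.376375
t_2 = 0.789000 - (-0.376375)·(0.789000 - 0.921000)/(-0.376375 - (-0.656746)) = 0.611801; f(t_2) = -0.019553
t_3 = 0.611801 - (-0.019553)·(0.611801 - 0.789000)/(-0.019553 - (-0.376375)) = 0.602091; f(t_3) = -0.000712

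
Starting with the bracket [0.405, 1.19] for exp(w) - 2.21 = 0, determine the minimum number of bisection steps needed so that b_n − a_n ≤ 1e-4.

Initial width b − a = 1.19 − 0.405 = 0.785000.
After n steps the width is (b−a)/2^n; need (b−a)/2^n ≤ 1e-4.
So n ≥ log₂(0.785000/1e-4) = log₂(7850.0000) ≈ 12.9385.
Hence n = 13.

13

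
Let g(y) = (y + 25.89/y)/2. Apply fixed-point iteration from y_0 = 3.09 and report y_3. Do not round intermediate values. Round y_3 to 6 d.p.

y_1 = g(3.090000) = 5.734320
y_2 = g(5.734320) = 5.124620
y_3 = g(5.124620) = 5.088351

5.088351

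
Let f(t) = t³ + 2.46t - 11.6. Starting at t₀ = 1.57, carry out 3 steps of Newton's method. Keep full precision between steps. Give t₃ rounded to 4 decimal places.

1.9050

Newton update: t ← t − f(t)/f'(t).
f'(t) = 3t² + 2.46
t_0 = 1.570000: f = -3.867907, f' = 9.854700 → t_1 = 1.570000 - (-3.867907)/(9.854700) = 1.962494
t_1 = 1.962494: f = 0.786046, f' = 14.014144 → t_2 = 1.962494 - (0.786046)/(14.014144) = 1.906404
t_2 = 1.906404: f = 0.018346, f' = 13.363131 → t_3 = 1.906404 - (0.018346)/(13.363131) = 1.905031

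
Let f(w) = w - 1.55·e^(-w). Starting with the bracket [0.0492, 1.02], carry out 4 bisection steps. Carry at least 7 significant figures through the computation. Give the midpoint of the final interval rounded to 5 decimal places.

f(0.049200) = -1.426386, f(1.020000) = 0.461078 (opposite signs)
step 1: m = 0.534600, f(m) = -0.373551 < 0 → root in [0.534600, 1.020000]
step 2: m = 0.777300, f(m) = 0.064850 > 0 → root in [0.534600, 0.777300]
step 3: m = 0.655950, f(m) = -0.148421 < 0 → root in [0.655950, 0.777300]
step 4: m = 0.716625, f(m) = -0.040392 < 0 → root in [0.716625, 0.777300]
Midpoint of [0.716625, 0.777300] = 0.746962

0.74696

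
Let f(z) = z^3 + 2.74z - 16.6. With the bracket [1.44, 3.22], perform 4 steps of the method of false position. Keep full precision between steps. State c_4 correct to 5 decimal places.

False-position update: c = (a·f(b) − b·f(a))/(f(b) − f(a)); replace the endpoint whose sign matches f(c).
f(1.440000) = -9.668416, f(3.220000) = 25.609048
step 1: c = 1.927841, f(c) = -4.152763 < 0 → new bracket [1.927841, 3.220000]
step 2: c = 2.108140, f(c) = -1.454588 < 0 → new bracket [2.108140, 3.220000]
step 3: c = 2.167899, f(c) = -0.471296 < 0 → new bracket [2.167899, 3.220000]
step 4: c = 2.186911, f(c) = -0.148781 < 0 → new bracket [2.186911, 3.220000]

2.18691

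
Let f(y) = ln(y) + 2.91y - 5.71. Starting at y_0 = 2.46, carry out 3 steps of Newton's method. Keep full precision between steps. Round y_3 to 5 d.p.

1.76664

f'(y) = 1/y + 2.91
y_0 = 2.460000: f = 2.348761, f' = 3.316504 → y_1 = 2.460000 - (2.348761)/(3.316504) = 1.751796
y_1 = 1.751796: f = -0.051632, f' = 3.480843 → y_2 = 1.751796 - (-0.051632)/(3.480843) = 1.766629
y_2 = 1.766629: f = -0.000036, f' = 3.476050 → y_3 = 1.766629 - (-0.000036)/(3.476050) = 1.766639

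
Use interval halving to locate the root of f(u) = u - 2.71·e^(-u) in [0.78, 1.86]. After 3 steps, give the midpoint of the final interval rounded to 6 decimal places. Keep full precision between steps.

f(0.780000) = -0.462280, f(1.860000) = 1.438127 (opposite signs)
step 1: m = 1.320000, f(m) = 0.596063 > 0 → root in [0.780000, 1.320000]
step 2: m = 1.050000, f(m) = 0.101669 > 0 → root in [0.780000, 1.050000]
step 3: m = 0.915000, f(m) = -0.170400 < 0 → root in [0.915000, 1.050000]
Midpoint of [0.915000, 1.050000] = 0.982500

0.982500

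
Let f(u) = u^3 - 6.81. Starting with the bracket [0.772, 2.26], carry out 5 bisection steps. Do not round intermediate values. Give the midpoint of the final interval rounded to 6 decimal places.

f(0.772000) = -6.349900, f(2.260000) = 4.733176 (opposite signs)
step 1: m = 1.516000, f(m) = -3.325844 < 0 → root in [1.516000, 2.260000]
step 2: m = 1.888000, f(m) = -0.080141 < 0 → root in [1.888000, 2.260000]
step 3: m = 2.074000, f(m) = 2.111261 > 0 → root in [1.888000, 2.074000]
step 4: m = 1.981000, f(m) = 0.964159 > 0 → root in [1.888000, 1.981000]
step 5: m = 1.934500, f(m) = 0.429460 > 0 → root in [1.888000, 1.934500]
Midpoint of [1.888000, 1.934500] = 1.911250

1.911250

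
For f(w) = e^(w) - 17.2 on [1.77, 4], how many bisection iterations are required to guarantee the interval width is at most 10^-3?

Initial width b − a = 4 − 1.77 = 2.230000.
After n steps the width is (b−a)/2^n; need (b−a)/2^n ≤ 10^-3.
So n ≥ log₂(2.230000/10^-3) = log₂(2230.0000) ≈ 11.1228.
Hence n = 12.

12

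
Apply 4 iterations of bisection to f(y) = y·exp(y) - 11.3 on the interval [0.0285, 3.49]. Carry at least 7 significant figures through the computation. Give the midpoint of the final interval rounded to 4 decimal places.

1.8674

f(0.028500) = -11.270676, f(3.490000) = 103.122957 (opposite signs)
step 1: m = 1.759250, f(m) = -1.082136 < 0 → root in [1.759250, 3.490000]
step 2: m = 2.624625, f(m) = 24.918246 > 0 → root in [1.759250, 2.624625]
step 3: m = 2.191937, f(m) = 8.323412 > 0 → root in [1.759250, 2.191937]
step 4: m = 1.975594, f(m) = 2.945809 > 0 → root in [1.759250, 1.975594]
Midpoint of [1.759250, 1.975594] = 1.867422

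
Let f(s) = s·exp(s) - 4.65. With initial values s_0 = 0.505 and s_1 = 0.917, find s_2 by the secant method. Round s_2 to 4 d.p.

f(s_0) = -3.813222, f(s_1) = -2.355873
s_2 = 0.917000 - (-2.355873)·(0.917000 - 0.505000)/(-2.355873 - (-3.813222)) = 1.583017; f(s_2) = 3.058706

1.5830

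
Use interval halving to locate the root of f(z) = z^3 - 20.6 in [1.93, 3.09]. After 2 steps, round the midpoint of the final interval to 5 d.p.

f(1.930000) = -13.410943, f(3.090000) = 8.903629 (opposite signs)
step 1: m = 2.510000, f(m) = -4.786749 < 0 → root in [2.510000, 3.090000]
step 2: m = 2.800000, f(m) = 1.352000 > 0 → root in [2.510000, 2.800000]
Midpoint of [2.510000, 2.800000] = 2.655000

2.65500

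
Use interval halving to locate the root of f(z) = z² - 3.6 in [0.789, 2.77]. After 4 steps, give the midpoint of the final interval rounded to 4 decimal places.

1.8414

f(0.789000) = -2.977479, f(2.770000) = 4.072900 (opposite signs)
step 1: m = 1.779500, f(m) = -0.433380 < 0 → root in [1.779500, 2.770000]
step 2: m = 2.274750, f(m) = 1.574488 > 0 → root in [1.779500, 2.274750]
step 3: m = 2.027125, f(m) = 0.509236 > 0 → root in [1.779500, 2.027125]
step 4: m = 1.903312, f(m) = 0.022598 > 0 → root in [1.779500, 1.903312]
Midpoint of [1.779500, 1.903312] = 1.841406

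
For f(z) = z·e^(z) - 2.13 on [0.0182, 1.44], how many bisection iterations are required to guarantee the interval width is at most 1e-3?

Initial width b − a = 1.44 − 0.0182 = 1.421800.
After n steps the width is (b−a)/2^n; need (b−a)/2^n ≤ 1e-3.
So n ≥ log₂(1.421800/1e-3) = log₂(1421.8000) ≈ 10.4735.
Hence n = 11.

11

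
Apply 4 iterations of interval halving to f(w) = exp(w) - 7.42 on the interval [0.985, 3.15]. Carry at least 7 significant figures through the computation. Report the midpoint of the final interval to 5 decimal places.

f(0.985000) = -4.742188, f(3.150000) = 15.916065 (opposite signs)
step 1: m = 2.067500, f(m) = 0.485036 > 0 → root in [0.985000, 2.067500]
step 2: m = 1.526250, f(m) = -2.819109 < 0 → root in [1.526250, 2.067500]
step 3: m = 1.796875, f(m) = -1.389228 < 0 → root in [1.796875, 2.067500]
step 4: m = 1.932187, f(m) = -0.515402 < 0 → root in [1.932187, 2.067500]
Midpoint of [1.932187, 2.067500] = 1.999844

1.99984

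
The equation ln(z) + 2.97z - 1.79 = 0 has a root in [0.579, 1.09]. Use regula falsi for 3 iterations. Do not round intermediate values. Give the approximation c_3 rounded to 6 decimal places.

0.715452

f(0.579000) = -0.616823, f(1.090000) = 1.533478
step 1: c = 0.725583, f(c) = 0.044200 > 0 → new bracket [0.579000, 0.725583]
step 2: c = 0.715781, f(c) = 0.001489 > 0 → new bracket [0.579000, 0.715781]
step 3: c = 0.715452, f(c) = 0.000050 > 0 → new bracket [0.579000, 0.715452]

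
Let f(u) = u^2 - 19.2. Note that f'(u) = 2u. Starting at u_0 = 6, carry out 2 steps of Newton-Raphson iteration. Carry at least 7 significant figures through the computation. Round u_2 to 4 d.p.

4.3870

u_0 = 6.000000: f = 16.800000, f' = 12.000000 → u_1 = 6.000000 - (16.800000)/(12.000000) = 4.600000
u_1 = 4.600000: f = 1.960000, f' = 9.200000 → u_2 = 4.600000 - (1.960000)/(9.200000) = 4.386957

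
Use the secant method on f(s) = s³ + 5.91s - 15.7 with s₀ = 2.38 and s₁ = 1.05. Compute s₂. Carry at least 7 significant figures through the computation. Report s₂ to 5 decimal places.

1.59935

Secant update: s_(k+1) = s_k − f(s_k)·(s_k − s_(k-1))/(f(s_k) − f(s_(k-1))).
f(s_0) = 11.847072, f(s_1) = -8.336875
s_2 = 1.050000 - (-8.336875)·(1.050000 - 2.380000)/(-8.336875 - (11.847072)) = 1.599350; f(s_2) = -2.156837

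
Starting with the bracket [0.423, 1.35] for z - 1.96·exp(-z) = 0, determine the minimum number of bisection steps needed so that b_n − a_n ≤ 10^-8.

Initial width b − a = 1.35 − 0.423 = 0.927000.
After n steps the width is (b−a)/2^n; need (b−a)/2^n ≤ 10^-8.
So n ≥ log₂(0.927000/10^-8) = log₂(92700000.0000) ≈ 26.4661.
Hence n = 27.

27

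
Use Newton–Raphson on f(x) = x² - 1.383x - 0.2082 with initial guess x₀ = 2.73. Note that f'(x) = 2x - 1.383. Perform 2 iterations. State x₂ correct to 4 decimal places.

x_0 = 2.730000: f = 3.469110, f' = 4.077000 → x_1 = 2.730000 - (3.469110)/(4.077000) = 1.879102
x_1 = 1.879102: f = 0.724027, f' = 2.375205 → x_2 = 1.879102 - (0.724027)/(2.375205) = 1.574275

1.5743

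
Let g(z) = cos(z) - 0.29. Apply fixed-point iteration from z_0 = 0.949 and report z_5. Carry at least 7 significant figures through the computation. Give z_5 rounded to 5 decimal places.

z_1 = g(0.949000) = 0.292496
z_2 = g(0.292496) = 0.667527
z_3 = g(0.667527) = 0.495355
z_4 = g(0.495355) = 0.589800
z_5 = g(0.589800) = 0.541052

0.54105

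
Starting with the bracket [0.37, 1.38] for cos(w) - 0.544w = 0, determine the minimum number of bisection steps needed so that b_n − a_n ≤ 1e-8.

27

Initial width b − a = 1.38 − 0.37 = 1.010000.
After n steps the width is (b−a)/2^n; need (b−a)/2^n ≤ 1e-8.
So n ≥ log₂(1.010000/1e-8) = log₂(101000000.0000) ≈ 26.5898.
Hence n = 27.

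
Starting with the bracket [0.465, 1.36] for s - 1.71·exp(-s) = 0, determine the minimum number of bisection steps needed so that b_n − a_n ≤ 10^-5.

Initial width b − a = 1.36 − 0.465 = 0.895000.
After n steps the width is (b−a)/2^n; need (b−a)/2^n ≤ 10^-5.
So n ≥ log₂(0.895000/10^-5) = log₂(89500.0000) ≈ 16.4496.
Hence n = 17.

17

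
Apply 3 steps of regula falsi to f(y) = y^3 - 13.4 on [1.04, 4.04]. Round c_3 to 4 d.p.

False-position update: c = (a·f(b) − b·f(a))/(f(b) − f(a)); replace the endpoint whose sign matches f(c).
f(1.040000) = -12.275136, f(4.040000) = 52.539264
step 1: c = 1.608167, f(c) = -9.240956 < 0 → new bracket [1.608167, 4.040000]
step 2: c = 1.971916, f(c) = -5.732303 < 0 → new bracket [1.971916, 4.040000]
step 3: c = 2.175358, f(c) = -3.105815 < 0 → new bracket [2.175358, 4.040000]

2.1754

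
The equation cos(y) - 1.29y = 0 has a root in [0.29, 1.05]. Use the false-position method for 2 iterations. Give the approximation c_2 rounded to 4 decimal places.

f(0.290000) = 0.584144, f(1.050000) = -0.856929
step 1: c = 0.598069, f(c) = 0.054916 > 0 → new bracket [0.598069, 1.050000]
step 2: c = 0.625286, f(c) = 0.004176 > 0 → new bracket [0.625286, 1.050000]

0.6253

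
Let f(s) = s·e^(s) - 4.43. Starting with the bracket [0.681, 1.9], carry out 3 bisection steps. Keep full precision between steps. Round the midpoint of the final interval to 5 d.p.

1.21431

f(0.681000) = -3.084444, f(1.900000) = 8.273199 (opposite signs)
step 1: m = 1.290500, f(m) = 0.260456 > 0 → root in [0.681000, 1.290500]
step 2: m = 0.985750, f(m) = -1.788366 < 0 → root in [0.985750, 1.290500]
step 3: m = 1.138125, f(m) = -0.878013 < 0 → root in [1.138125, 1.290500]
Midpoint of [1.138125, 1.290500] = 1.214313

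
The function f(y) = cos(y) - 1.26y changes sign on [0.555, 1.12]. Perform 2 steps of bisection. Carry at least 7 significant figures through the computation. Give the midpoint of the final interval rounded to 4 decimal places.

0.6256

f(0.555000) = 0.150600, f(1.120000) = -0.975518 (opposite signs)
step 1: m = 0.837500, f(m) = -0.385928 < 0 → root in [0.555000, 0.837500]
step 2: m = 0.696250, f(m) = -0.110022 < 0 → root in [0.555000, 0.696250]
Midpoint of [0.555000, 0.696250] = 0.625625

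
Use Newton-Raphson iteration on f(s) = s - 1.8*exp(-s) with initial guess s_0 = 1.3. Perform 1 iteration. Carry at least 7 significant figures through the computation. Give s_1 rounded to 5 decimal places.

Newton update: s ← s − f(s)/f'(s).
f'(s) = 1 + 1.8*exp(-s)
s_0 = 1.300000: f = 0.809443, f' = 1.490557 → s_1 = 1.300000 - (0.809443)/(1.490557) = 0.756953

0.75695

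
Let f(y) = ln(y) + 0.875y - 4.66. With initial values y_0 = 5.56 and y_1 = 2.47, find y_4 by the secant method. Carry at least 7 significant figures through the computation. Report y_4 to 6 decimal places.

f(y_0) = 1.920598, f(y_1) = -1.594532
y_2 = 2.470000 - (-1.594532)·(2.470000 - 5.560000)/(-1.594532 - (1.920598)) = 3.871685; f(y_2) = 0.081414
y_3 = 3.871685 - (0.081414)·(3.871685 - 2.470000)/(0.081414 - (-1.594532)) = 3.803594; f(y_3) = 0.004091
y_4 = 3.803594 - (0.004091)·(3.803594 - 3.871685)/(0.004091 - (0.081414)) = 3.799991; f(y_4) = -0.000009

3.799991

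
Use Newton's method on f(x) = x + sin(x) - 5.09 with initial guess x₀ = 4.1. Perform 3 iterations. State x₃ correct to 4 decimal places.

Newton update: x ← x − f(x)/f'(x).
f'(x) = 1 + cos(x)
x_0 = 4.100000: f = -1.808277, f' = 0.425176 → x_1 = 4.100000 - (-1.808277)/(0.425176) = 8.353008
x_1 = 8.353008: f = 4.141057, f' = 0.521429 → x_2 = 8.353008 - (4.141057)/(0.521429) = 0.411265
x_2 = 0.411265: f = -4.278966, f' = 1.916616 → x_3 = 0.411265 - (-4.278966)/(1.916616) = 2.643828

2.6438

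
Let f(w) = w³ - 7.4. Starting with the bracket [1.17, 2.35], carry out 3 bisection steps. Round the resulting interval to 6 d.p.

[1.907500, 2.055000]

f(1.170000) = -5.798387, f(2.350000) = 5.577875 (opposite signs)
step 1: m = 1.760000, f(m) = -1.948224 < 0 → root in [1.760000, 2.350000]
step 2: m = 2.055000, f(m) = 1.278316 > 0 → root in [1.760000, 2.055000]
step 3: m = 1.907500, f(m) = -0.459454 < 0 → root in [1.907500, 2.055000]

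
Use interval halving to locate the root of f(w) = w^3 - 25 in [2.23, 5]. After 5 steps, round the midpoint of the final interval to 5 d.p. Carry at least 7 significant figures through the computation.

f(2.230000) = -13.910433, f(5.000000) = 100.000000 (opposite signs)
step 1: m = 3.615000, f(m) = 22.241633 > 0 → root in [2.230000, 3.615000]
step 2: m = 2.922500, f(m) = -0.038909 < 0 → root in [2.922500, 3.615000]
step 3: m = 3.268750, f(m) = 9.925700 > 0 → root in [2.922500, 3.268750]
step 4: m = 3.095625, f(m) = 4.665047 > 0 → root in [2.922500, 3.095625]
step 5: m = 3.009063, f(m) = 2.245427 > 0 → root in [2.922500, 3.009063]
Midpoint of [2.922500, 3.009063] = 2.965781

2.96578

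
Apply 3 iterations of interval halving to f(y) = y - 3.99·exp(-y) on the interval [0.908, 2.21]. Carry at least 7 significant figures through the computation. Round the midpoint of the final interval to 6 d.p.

1.152125

f(0.908000) = -0.701287, f(2.210000) = 1.772294 (opposite signs)
step 1: m = 1.559000, f(m) = 0.719718 > 0 → root in [0.908000, 1.559000]
step 2: m = 1.233500, f(m) = 0.071327 > 0 → root in [0.908000, 1.233500]
step 3: m = 1.070750, f(m) = -0.296828 < 0 → root in [1.070750, 1.233500]
Midpoint of [1.070750, 1.233500] = 1.152125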